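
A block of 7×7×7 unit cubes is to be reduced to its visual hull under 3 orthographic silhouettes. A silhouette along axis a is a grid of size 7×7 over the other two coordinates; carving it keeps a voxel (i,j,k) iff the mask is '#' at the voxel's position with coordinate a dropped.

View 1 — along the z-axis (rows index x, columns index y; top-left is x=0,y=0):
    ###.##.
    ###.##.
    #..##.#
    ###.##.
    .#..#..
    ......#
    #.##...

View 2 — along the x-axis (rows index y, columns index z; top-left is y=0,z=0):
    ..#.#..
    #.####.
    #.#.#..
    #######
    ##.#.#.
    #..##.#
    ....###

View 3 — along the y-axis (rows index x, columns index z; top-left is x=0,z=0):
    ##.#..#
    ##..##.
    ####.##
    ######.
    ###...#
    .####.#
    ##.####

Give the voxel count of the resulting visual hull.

start: 7×7×7 = 343 voxels
after view 1 [z-axis, 25 of 49 cells solid] → remaining = 175
after view 2 [x-axis, 28 of 49 cells solid] → remaining = 94
after view 3 [y-axis, 35 of 49 cells solid] → remaining = 65

65 voxels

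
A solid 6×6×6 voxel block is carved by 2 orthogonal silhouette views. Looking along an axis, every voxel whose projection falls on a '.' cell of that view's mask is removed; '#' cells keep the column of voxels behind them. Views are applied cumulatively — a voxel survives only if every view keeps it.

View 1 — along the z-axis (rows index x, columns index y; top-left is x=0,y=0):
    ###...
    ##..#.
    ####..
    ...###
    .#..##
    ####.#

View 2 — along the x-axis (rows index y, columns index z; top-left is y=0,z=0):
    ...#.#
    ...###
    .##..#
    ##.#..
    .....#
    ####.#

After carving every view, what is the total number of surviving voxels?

|visual hull| = 59

before carving: 216 voxels (6×6×6)
  1. axis=2 (XY plane), |mask|=21  ⇒  voxels=126
  2. axis=0 (YZ plane), |mask|=17  ⇒  voxels=59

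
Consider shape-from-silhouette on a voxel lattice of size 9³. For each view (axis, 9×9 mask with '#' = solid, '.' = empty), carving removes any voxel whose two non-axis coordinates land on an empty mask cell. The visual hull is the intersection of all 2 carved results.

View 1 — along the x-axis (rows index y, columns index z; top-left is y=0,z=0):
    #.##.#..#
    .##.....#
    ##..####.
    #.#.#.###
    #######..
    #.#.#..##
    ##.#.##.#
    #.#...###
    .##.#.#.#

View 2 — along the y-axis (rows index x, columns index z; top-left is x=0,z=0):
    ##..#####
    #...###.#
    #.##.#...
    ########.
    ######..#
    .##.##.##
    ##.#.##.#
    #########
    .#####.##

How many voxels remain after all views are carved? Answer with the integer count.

remaining voxels: 314

start: 9×9×9 = 729 voxels
carve view 1 (along x, YZ-mask fill 48/81): 432 voxels remain
carve view 2 (along y, XZ-mask fill 59/81): 314 voxels remain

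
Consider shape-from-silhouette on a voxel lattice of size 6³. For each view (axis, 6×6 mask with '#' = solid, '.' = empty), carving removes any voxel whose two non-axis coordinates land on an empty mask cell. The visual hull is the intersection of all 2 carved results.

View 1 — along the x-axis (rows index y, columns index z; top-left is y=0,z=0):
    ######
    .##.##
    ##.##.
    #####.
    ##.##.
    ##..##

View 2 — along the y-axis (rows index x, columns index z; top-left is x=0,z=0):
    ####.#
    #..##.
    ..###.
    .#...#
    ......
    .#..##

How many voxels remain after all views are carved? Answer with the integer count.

before carving: 216 voxels (6×6×6)
step 1: project along x, AND mask (27/36) → |grid| = 162
step 2: project along y, AND mask (16/36) → |grid| = 73

73 voxels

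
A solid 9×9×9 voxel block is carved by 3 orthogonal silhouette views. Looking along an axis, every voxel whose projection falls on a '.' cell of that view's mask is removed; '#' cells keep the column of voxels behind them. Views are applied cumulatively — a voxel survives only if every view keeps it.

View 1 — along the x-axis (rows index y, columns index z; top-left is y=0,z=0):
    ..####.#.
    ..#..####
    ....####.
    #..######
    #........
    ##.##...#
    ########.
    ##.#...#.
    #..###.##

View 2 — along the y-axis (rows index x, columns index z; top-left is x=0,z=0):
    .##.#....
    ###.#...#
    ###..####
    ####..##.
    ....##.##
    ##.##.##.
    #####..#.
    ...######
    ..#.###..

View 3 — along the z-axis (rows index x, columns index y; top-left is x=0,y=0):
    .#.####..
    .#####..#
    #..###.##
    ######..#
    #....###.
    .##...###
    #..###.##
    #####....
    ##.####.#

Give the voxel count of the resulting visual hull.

142 voxels

before carving: 729 voxels (9×9×9)
step 1: project along x, AND mask (45/81) → |grid| = 405
step 2: project along y, AND mask (47/81) → |grid| = 234
step 3: project along z, AND mask (51/81) → |grid| = 142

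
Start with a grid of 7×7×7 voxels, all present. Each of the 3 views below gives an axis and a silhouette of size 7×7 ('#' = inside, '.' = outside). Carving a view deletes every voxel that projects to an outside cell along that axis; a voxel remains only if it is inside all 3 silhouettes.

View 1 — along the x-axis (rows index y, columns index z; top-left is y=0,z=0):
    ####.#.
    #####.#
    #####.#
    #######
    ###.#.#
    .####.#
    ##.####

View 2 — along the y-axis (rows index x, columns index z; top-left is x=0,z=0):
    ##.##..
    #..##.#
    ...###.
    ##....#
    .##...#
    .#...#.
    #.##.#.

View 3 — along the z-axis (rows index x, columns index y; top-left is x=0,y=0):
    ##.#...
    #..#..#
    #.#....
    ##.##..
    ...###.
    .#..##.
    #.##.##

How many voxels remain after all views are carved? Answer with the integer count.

voxel count = 64

before carving: 343 voxels (7×7×7)
step 1: project along x, AND mask (40/49) → |grid| = 280
step 2: project along y, AND mask (23/49) → |grid| = 133
step 3: project along z, AND mask (23/49) → |grid| = 64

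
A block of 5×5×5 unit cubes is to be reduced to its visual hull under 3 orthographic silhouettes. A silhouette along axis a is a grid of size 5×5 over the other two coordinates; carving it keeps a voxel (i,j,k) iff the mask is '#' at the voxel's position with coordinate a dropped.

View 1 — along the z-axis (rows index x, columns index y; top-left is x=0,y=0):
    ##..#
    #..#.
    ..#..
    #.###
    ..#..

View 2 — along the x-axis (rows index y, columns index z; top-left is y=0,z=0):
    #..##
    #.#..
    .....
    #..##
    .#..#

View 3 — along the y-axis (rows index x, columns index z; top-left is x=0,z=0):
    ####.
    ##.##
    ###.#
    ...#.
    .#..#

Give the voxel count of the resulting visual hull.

full grid |V| = 125
  1. axis=2 (XY plane), |mask|=11  ⇒  voxels=55
  2. axis=0 (YZ plane), |mask|=10  ⇒  voxels=21
  3. axis=1 (XZ plane), |mask|=15  ⇒  voxels=13

voxel count = 13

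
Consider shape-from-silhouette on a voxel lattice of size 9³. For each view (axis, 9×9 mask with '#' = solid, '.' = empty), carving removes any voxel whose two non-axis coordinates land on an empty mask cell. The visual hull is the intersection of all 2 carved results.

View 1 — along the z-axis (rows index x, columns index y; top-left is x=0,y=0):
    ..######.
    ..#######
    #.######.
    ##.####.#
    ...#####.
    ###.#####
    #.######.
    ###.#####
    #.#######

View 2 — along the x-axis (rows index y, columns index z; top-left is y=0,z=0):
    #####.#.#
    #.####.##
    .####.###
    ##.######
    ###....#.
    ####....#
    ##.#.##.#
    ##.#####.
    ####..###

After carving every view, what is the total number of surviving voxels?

remaining voxels: 394

start: 9×9×9 = 729 voxels
step 1: project along z, AND mask (63/81) → |grid| = 567
step 2: project along x, AND mask (58/81) → |grid| = 394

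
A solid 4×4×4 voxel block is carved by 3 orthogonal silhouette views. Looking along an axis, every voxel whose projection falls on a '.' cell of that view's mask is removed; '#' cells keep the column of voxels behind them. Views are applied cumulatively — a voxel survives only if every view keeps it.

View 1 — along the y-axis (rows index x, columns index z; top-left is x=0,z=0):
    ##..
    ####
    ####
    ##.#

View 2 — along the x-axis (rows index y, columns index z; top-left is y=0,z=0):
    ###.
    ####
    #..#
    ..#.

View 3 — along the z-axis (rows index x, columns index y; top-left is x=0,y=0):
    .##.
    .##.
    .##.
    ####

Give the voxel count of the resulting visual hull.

|visual hull| = 22

before carving: 64 voxels (4×4×4)
step 1: project along y, AND mask (13/16) → |grid| = 52
step 2: project along x, AND mask (10/16) → |grid| = 32
step 3: project along z, AND mask (10/16) → |grid| = 22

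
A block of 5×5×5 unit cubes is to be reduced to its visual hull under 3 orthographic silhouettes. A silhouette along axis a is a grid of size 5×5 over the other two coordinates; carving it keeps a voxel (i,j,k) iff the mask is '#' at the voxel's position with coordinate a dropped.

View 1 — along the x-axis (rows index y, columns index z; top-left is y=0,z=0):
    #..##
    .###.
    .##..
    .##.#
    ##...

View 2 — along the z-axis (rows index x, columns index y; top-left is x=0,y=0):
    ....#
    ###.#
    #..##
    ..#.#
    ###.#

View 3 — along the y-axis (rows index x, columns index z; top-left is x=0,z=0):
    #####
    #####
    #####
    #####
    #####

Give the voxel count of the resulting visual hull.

remaining voxels: 34

full grid |V| = 125
V1 x: intersect with YZ mask (13 set) -- 65 left
V2 z: intersect with XY mask (14 set) -- 34 left
V3 y: intersect with XZ mask (25 set) -- 34 left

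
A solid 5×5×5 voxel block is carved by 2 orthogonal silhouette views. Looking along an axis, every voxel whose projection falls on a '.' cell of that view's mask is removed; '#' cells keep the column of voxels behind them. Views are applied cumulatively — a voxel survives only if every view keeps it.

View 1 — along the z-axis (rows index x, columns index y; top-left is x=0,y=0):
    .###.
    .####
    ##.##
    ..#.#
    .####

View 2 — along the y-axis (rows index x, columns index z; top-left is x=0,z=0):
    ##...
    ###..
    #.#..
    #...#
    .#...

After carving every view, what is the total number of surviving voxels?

start: 5×5×5 = 125 voxels
V1 z: intersect with XY mask (17 set) -- 85 left
V2 y: intersect with XZ mask (10 set) -- 34 left

remaining voxels: 34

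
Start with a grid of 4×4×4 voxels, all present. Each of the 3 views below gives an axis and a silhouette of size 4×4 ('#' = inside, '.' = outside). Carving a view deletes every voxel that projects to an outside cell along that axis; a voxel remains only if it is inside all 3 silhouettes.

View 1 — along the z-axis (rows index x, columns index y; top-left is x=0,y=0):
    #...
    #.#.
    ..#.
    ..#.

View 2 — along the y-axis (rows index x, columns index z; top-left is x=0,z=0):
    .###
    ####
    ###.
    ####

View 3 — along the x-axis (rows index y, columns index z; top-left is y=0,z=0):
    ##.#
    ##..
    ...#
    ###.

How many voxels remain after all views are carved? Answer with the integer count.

before carving: 64 voxels (4×4×4)
  1. axis=2 (XY plane), |mask|=5  ⇒  voxels=20
  2. axis=1 (XZ plane), |mask|=14  ⇒  voxels=18
  3. axis=0 (YZ plane), |mask|=9  ⇒  voxels=7

remaining voxels: 7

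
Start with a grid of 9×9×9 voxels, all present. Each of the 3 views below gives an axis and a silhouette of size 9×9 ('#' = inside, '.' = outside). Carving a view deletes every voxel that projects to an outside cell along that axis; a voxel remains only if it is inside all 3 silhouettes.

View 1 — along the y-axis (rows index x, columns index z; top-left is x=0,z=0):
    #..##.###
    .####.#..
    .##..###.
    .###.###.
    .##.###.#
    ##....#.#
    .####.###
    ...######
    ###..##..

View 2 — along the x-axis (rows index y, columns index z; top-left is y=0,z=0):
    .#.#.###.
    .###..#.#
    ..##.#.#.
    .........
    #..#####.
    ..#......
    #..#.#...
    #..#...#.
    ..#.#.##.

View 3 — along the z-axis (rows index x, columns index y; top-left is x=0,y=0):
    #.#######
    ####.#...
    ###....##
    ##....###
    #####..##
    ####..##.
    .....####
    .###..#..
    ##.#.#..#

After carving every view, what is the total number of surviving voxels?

voxel count = 105

initial block: 9^3 = 729
[1] y-view keeps 50 columns → grid now 450
[2] x-view keeps 31 columns → grid now 173
[3] z-view keeps 49 columns → grid now 105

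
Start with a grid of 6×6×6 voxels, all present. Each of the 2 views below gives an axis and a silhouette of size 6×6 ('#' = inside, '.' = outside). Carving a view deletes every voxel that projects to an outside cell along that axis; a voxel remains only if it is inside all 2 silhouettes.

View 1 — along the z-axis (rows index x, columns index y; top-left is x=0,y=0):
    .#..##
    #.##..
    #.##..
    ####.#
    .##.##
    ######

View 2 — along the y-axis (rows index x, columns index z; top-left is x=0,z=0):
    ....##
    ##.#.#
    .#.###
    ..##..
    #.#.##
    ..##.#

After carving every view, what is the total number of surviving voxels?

initial block: 6^3 = 216
step 1: project along z, AND mask (24/36) → |grid| = 144
step 2: project along y, AND mask (19/36) → |grid| = 74

|visual hull| = 74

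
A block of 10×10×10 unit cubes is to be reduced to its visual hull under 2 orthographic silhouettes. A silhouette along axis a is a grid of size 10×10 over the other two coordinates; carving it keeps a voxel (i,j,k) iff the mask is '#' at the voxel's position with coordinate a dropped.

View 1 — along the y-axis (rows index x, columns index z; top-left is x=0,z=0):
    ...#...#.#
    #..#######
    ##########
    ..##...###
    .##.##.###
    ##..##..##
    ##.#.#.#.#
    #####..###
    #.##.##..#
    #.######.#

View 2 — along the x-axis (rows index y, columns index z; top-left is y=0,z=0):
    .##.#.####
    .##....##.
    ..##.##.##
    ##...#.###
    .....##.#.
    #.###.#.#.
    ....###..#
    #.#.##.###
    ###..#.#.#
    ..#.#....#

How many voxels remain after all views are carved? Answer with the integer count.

|visual hull| = 350

full grid |V| = 1000
V1 y: intersect with XZ mask (67 set) -- 670 left
V2 x: intersect with YZ mask (52 set) -- 350 left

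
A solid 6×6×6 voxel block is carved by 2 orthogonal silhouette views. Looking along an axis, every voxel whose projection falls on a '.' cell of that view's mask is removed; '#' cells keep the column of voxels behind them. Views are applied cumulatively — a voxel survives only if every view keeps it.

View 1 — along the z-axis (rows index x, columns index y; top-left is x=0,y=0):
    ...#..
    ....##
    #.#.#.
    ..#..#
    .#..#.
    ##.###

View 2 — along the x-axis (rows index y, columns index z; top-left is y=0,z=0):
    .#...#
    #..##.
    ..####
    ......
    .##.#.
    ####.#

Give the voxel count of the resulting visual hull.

start: 6×6×6 = 216 voxels
  1. axis=2 (XY plane), |mask|=15  ⇒  voxels=90
  2. axis=0 (YZ plane), |mask|=17  ⇒  voxels=45

45 voxels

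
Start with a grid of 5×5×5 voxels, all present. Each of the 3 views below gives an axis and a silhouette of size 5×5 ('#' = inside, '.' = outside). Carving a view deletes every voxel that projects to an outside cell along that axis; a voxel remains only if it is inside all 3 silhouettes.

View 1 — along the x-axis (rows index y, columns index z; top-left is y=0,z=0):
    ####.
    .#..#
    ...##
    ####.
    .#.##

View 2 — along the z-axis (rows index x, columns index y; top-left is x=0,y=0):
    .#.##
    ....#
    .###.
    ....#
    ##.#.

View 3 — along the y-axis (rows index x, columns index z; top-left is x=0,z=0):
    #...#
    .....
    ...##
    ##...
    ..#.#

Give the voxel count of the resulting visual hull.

voxel count = 11

before carving: 125 voxels (5×5×5)
carve view 1 (along x, YZ-mask fill 15/25): 75 voxels remain
carve view 2 (along z, XY-mask fill 11/25): 33 voxels remain
carve view 3 (along y, XZ-mask fill 8/25): 11 voxels remain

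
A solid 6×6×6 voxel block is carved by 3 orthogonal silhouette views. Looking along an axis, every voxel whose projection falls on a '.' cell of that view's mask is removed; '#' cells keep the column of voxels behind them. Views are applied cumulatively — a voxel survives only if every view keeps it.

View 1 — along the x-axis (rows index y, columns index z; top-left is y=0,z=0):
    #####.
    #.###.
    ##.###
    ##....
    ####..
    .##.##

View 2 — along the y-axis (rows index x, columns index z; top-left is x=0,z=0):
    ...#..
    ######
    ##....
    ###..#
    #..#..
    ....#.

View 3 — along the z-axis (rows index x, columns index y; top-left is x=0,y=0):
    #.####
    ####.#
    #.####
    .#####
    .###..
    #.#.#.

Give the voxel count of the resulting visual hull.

full grid |V| = 216
after view 1 [x-axis, 24 of 36 cells solid] → remaining = 144
after view 2 [y-axis, 16 of 36 cells solid] → remaining = 67
after view 3 [z-axis, 26 of 36 cells solid] → remaining = 52

52 voxels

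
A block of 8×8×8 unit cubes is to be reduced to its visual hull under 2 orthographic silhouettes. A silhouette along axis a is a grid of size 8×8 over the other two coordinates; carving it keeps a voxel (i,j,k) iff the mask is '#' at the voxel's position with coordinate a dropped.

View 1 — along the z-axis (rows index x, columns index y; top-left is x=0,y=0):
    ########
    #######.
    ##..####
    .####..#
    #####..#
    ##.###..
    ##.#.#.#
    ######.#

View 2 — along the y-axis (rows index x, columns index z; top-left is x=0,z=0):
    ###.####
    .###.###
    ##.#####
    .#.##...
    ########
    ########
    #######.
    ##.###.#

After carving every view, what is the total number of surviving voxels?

320 voxels

start: 8×8×8 = 512 voxels
after view 1 [z-axis, 49 of 64 cells solid] → remaining = 392
after view 2 [y-axis, 52 of 64 cells solid] → remaining = 320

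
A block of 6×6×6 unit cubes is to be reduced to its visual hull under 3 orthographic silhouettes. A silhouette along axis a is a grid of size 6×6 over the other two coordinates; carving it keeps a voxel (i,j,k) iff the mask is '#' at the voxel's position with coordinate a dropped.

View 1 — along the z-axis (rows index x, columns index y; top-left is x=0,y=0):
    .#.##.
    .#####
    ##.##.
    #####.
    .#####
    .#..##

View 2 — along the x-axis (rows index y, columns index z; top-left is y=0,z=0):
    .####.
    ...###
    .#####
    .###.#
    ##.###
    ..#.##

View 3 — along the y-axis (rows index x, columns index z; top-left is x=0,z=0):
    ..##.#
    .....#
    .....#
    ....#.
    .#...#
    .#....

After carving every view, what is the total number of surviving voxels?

initial block: 6^3 = 216
after view 1 [z-axis, 25 of 36 cells solid] → remaining = 150
after view 2 [x-axis, 24 of 36 cells solid] → remaining = 100
after view 3 [y-axis, 9 of 36 cells solid] → remaining = 28

remaining voxels: 28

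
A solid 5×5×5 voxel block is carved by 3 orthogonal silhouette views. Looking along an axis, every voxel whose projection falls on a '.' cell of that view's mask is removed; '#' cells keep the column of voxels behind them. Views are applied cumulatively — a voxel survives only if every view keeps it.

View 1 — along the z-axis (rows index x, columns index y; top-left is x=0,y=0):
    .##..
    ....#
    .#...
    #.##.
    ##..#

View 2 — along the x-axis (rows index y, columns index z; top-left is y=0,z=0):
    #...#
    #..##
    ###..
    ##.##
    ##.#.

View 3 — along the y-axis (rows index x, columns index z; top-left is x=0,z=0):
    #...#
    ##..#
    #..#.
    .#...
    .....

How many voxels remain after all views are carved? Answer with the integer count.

9 voxels

full grid |V| = 125
step 1: project along z, AND mask (10/25) → |grid| = 50
step 2: project along x, AND mask (15/25) → |grid| = 29
step 3: project along y, AND mask (8/25) → |grid| = 9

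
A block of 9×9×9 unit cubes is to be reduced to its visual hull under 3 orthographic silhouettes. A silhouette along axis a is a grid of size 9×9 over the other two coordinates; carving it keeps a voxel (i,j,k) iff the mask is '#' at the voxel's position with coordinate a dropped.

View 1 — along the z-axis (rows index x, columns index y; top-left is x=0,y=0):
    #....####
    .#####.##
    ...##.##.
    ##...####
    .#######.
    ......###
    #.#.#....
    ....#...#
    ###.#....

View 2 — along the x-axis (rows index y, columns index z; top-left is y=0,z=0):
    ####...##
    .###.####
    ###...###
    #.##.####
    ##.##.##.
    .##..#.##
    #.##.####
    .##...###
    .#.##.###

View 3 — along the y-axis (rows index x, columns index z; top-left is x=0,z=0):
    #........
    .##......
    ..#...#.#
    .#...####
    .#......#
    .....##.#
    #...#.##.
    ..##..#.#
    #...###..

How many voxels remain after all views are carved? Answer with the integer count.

initial block: 9^3 = 729
V1 z: intersect with XY mask (41 set) -- 369 left
V2 x: intersect with YZ mask (55 set) -- 248 left
V3 y: intersect with XZ mask (28 set) -- 87 left

87 voxels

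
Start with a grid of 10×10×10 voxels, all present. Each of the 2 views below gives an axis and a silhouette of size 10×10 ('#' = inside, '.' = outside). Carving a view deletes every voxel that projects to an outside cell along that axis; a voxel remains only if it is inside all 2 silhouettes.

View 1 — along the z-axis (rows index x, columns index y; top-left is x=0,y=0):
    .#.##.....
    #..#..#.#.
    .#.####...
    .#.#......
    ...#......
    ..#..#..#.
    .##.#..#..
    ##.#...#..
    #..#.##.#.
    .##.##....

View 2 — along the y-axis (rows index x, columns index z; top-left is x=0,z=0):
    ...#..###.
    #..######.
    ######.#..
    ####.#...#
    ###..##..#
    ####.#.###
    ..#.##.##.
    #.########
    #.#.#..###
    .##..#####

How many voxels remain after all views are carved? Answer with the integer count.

remaining voxels: 231

start: 10×10×10 = 1000 voxels
[1] z-view keeps 35 columns → grid now 350
[2] y-view keeps 65 columns → grid now 231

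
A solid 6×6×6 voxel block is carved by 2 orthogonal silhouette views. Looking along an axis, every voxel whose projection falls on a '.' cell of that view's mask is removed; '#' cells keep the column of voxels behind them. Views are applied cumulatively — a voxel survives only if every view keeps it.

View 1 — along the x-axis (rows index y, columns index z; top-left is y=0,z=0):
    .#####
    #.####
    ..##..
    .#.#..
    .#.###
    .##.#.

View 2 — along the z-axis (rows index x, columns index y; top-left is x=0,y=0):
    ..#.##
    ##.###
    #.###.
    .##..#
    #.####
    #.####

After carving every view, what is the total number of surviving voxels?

full grid |V| = 216
  1. axis=0 (YZ plane), |mask|=21  ⇒  voxels=126
  2. axis=2 (XY plane), |mask|=25  ⇒  voxels=83

voxel count = 83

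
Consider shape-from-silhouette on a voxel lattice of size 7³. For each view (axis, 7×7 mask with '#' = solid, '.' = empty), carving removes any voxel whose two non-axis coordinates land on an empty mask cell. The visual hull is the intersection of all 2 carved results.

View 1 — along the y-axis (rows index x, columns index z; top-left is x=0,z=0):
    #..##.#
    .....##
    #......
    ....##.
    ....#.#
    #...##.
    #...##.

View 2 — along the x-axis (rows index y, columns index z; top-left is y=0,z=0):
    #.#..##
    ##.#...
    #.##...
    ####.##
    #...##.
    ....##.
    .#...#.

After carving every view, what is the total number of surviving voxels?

remaining voxels: 59

full grid |V| = 343
carve view 1 (along y, XZ-mask fill 17/49): 119 voxels remain
carve view 2 (along x, YZ-mask fill 23/49): 59 voxels remain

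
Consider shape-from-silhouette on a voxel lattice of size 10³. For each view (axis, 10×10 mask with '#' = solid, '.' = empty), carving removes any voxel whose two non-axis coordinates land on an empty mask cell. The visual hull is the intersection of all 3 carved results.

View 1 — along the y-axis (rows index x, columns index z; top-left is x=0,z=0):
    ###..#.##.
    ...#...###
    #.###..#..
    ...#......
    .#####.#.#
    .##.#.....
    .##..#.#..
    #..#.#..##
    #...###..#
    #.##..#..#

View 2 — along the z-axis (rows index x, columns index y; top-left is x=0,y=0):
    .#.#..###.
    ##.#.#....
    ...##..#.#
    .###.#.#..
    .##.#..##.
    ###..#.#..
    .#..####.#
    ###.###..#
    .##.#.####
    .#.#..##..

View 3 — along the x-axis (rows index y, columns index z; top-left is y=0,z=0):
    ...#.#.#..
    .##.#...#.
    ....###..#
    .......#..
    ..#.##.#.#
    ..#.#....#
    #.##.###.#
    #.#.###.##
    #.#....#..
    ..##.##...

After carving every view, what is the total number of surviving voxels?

before carving: 1000 voxels (10×10×10)
after view 1 [y-axis, 45 of 100 cells solid] → remaining = 450
after view 2 [z-axis, 52 of 100 cells solid] → remaining = 235
after view 3 [x-axis, 41 of 100 cells solid] → remaining = 111

111 voxels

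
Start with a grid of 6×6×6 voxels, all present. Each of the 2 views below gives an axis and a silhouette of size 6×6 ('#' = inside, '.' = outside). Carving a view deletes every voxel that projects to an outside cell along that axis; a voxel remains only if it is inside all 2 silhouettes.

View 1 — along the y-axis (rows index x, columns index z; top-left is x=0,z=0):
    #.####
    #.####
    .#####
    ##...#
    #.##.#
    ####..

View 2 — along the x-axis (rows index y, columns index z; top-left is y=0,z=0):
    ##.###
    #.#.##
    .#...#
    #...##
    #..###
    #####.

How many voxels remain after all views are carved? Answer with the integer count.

99 voxels

full grid |V| = 216
V1 y: intersect with XZ mask (26 set) -- 156 left
V2 x: intersect with YZ mask (23 set) -- 99 left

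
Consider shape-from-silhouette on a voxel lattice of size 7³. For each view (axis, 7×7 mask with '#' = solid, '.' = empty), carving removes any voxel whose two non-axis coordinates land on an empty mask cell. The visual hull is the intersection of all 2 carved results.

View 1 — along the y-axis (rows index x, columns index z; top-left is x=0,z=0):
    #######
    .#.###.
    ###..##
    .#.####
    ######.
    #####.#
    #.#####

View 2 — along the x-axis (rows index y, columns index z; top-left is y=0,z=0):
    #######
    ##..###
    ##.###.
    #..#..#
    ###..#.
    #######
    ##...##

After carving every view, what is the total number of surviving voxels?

voxel count = 195

full grid |V| = 343
after view 1 [y-axis, 39 of 49 cells solid] → remaining = 273
after view 2 [x-axis, 35 of 49 cells solid] → remaining = 195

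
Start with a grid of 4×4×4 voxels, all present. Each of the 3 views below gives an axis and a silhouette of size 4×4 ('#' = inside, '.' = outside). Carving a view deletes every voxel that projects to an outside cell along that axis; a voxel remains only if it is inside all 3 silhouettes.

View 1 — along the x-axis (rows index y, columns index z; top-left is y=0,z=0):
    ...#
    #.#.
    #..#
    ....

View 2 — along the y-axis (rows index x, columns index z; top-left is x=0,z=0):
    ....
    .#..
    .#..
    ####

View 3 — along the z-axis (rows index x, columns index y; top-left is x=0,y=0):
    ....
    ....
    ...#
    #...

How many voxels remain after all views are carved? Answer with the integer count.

1 voxels

full grid |V| = 64
step 1: project along x, AND mask (5/16) → |grid| = 20
step 2: project along y, AND mask (6/16) → |grid| = 5
step 3: project along z, AND mask (2/16) → |grid| = 1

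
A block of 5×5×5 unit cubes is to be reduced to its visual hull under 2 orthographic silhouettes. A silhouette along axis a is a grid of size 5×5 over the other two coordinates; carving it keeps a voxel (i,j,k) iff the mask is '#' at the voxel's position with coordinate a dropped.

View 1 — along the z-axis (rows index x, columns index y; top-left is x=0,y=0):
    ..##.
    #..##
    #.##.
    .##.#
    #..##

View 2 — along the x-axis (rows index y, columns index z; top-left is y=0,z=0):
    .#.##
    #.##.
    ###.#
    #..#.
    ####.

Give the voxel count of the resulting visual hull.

before carving: 125 voxels (5×5×5)
carve view 1 (along z, XY-mask fill 14/25): 70 voxels remain
carve view 2 (along x, YZ-mask fill 16/25): 44 voxels remain

remaining voxels: 44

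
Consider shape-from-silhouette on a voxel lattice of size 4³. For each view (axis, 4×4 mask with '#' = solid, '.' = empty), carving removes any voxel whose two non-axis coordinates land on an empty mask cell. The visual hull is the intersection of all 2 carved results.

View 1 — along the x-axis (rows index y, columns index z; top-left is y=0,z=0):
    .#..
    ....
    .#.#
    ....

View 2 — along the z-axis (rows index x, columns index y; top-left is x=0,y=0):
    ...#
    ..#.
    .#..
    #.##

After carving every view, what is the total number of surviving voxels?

remaining voxels: 5

full grid |V| = 64
  1. axis=0 (YZ plane), |mask|=3  ⇒  voxels=12
  2. axis=2 (XY plane), |mask|=6  ⇒  voxels=5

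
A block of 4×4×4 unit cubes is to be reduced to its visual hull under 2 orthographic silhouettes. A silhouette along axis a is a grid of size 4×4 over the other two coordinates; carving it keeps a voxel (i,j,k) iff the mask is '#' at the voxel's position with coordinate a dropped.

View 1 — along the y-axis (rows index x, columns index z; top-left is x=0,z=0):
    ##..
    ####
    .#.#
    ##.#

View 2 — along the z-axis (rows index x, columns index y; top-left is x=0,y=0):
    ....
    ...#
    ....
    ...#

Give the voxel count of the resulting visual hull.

initial block: 4^3 = 64
[1] y-view keeps 11 columns → grid now 44
[2] z-view keeps 2 columns → grid now 7

7 voxels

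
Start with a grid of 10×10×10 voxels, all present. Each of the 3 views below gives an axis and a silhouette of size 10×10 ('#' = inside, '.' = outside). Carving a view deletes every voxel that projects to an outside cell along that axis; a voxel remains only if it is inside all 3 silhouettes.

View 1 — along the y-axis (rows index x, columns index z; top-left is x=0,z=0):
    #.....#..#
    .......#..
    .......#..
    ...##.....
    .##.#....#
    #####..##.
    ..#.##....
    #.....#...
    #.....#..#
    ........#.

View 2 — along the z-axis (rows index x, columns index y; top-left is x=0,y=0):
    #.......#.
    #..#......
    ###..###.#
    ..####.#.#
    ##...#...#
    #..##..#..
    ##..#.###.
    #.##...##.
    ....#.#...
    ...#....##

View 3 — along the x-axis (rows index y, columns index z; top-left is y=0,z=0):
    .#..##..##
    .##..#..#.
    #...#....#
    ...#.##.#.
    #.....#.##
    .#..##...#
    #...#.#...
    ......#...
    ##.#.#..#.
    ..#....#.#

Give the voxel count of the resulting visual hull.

start: 10×10×10 = 1000 voxels
after view 1 [y-axis, 27 of 100 cells solid] → remaining = 270
after view 2 [z-axis, 41 of 100 cells solid] → remaining = 108
after view 3 [x-axis, 36 of 100 cells solid] → remaining = 40

40 voxels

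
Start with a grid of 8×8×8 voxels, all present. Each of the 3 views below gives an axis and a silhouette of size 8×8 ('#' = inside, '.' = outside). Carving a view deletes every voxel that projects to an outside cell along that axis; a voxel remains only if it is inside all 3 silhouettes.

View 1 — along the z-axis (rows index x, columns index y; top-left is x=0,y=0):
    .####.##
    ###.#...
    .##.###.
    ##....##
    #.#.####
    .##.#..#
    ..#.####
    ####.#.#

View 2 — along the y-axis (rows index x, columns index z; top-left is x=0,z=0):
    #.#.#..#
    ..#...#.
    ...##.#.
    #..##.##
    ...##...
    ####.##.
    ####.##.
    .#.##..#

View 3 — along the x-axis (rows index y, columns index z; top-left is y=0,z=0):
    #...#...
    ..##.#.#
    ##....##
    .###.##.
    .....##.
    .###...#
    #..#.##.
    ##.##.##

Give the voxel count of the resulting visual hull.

voxel count = 77

full grid |V| = 512
carve view 1 (along z, XY-mask fill 40/64): 320 voxels remain
carve view 2 (along y, XZ-mask fill 32/64): 157 voxels remain
carve view 3 (along x, YZ-mask fill 31/64): 77 voxels remain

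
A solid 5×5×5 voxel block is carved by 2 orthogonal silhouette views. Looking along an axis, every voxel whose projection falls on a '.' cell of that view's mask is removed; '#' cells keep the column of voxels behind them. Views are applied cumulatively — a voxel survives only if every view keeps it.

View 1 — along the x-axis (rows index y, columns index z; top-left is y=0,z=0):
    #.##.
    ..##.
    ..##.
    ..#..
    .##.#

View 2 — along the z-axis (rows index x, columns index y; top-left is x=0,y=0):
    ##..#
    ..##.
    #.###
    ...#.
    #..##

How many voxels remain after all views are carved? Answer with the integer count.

start: 5×5×5 = 125 voxels
  1. axis=0 (YZ plane), |mask|=11  ⇒  voxels=55
  2. axis=2 (XY plane), |mask|=13  ⇒  voxels=28

|visual hull| = 28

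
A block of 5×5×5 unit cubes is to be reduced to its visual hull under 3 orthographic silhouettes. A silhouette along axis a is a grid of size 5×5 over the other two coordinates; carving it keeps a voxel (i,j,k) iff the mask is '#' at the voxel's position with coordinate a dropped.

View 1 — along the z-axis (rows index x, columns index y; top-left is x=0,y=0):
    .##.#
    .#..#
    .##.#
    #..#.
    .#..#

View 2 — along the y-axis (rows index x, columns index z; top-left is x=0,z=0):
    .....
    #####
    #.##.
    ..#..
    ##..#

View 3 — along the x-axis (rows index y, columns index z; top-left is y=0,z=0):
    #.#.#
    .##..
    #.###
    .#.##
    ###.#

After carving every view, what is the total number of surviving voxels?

full grid |V| = 125
[1] z-view keeps 12 columns → grid now 60
[2] y-view keeps 12 columns → grid now 27
[3] x-view keeps 16 columns → grid now 17

remaining voxels: 17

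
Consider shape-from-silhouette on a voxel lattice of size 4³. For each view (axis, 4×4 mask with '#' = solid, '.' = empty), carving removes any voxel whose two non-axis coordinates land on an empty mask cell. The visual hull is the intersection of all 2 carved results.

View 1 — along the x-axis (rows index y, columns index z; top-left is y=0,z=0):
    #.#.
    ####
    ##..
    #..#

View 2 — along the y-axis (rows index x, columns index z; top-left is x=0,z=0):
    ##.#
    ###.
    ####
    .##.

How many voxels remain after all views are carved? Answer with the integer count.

initial block: 4^3 = 64
after view 1 [x-axis, 10 of 16 cells solid] → remaining = 40
after view 2 [y-axis, 12 of 16 cells solid] → remaining = 30

voxel count = 30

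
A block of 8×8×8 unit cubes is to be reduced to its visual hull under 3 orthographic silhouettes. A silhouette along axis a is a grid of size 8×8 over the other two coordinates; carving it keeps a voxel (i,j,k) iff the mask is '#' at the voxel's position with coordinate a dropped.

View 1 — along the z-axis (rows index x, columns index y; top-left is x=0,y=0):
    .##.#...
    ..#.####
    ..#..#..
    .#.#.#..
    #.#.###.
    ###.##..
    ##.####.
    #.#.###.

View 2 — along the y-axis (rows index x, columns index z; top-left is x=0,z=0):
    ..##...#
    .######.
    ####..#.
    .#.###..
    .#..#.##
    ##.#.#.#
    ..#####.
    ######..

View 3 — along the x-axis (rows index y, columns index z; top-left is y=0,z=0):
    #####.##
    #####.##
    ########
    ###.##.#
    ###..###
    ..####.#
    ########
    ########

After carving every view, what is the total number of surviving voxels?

before carving: 512 voxels (8×8×8)
  1. axis=2 (XY plane), |mask|=34  ⇒  voxels=272
  2. axis=1 (XZ plane), |mask|=38  ⇒  voxels=166
  3. axis=0 (YZ plane), |mask|=55  ⇒  voxels=135

135 voxels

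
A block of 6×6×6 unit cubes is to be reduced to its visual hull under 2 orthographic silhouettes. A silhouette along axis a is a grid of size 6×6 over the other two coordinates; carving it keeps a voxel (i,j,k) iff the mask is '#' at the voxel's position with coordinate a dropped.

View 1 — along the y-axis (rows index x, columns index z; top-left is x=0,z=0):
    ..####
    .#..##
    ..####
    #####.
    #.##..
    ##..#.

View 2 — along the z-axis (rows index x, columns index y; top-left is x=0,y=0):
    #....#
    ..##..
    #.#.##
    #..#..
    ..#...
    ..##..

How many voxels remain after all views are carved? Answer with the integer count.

full grid |V| = 216
  1. axis=1 (XZ plane), |mask|=22  ⇒  voxels=132
  2. axis=2 (XY plane), |mask|=13  ⇒  voxels=49

voxel count = 49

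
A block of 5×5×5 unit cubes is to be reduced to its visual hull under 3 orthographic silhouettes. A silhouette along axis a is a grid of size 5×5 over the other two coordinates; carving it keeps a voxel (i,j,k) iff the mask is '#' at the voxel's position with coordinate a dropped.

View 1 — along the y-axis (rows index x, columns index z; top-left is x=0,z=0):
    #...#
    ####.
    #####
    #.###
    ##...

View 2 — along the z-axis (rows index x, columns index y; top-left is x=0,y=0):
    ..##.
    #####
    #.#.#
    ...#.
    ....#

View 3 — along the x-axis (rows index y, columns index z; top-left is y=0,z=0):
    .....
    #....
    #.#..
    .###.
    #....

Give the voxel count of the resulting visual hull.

remaining voxels: 14

start: 5×5×5 = 125 voxels
carve view 1 (along y, XZ-mask fill 17/25): 85 voxels remain
carve view 2 (along z, XY-mask fill 12/25): 45 voxels remain
carve view 3 (along x, YZ-mask fill 7/25): 14 voxels remain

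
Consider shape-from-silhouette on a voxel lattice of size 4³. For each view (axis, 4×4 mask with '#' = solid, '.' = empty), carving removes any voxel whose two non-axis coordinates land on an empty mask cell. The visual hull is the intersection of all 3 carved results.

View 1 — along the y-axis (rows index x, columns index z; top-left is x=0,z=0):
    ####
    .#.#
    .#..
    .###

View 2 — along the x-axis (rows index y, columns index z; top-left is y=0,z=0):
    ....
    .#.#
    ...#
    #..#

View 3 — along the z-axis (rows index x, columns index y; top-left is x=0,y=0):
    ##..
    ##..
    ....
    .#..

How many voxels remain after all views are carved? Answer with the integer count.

remaining voxels: 6

start: 4×4×4 = 64 voxels
  1. axis=1 (XZ plane), |mask|=10  ⇒  voxels=40
  2. axis=0 (YZ plane), |mask|=5  ⇒  voxels=14
  3. axis=2 (XY plane), |mask|=5  ⇒  voxels=6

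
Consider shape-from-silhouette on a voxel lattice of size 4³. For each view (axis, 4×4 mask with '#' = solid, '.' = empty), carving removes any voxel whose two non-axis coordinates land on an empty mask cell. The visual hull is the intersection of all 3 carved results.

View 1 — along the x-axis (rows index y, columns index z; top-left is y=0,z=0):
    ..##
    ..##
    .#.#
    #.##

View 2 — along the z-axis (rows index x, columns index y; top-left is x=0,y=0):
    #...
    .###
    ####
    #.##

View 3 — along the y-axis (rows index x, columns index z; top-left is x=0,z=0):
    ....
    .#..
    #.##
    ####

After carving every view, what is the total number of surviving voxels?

16 voxels

full grid |V| = 64
[1] x-view keeps 9 columns → grid now 36
[2] z-view keeps 11 columns → grid now 25
[3] y-view keeps 8 columns → grid now 16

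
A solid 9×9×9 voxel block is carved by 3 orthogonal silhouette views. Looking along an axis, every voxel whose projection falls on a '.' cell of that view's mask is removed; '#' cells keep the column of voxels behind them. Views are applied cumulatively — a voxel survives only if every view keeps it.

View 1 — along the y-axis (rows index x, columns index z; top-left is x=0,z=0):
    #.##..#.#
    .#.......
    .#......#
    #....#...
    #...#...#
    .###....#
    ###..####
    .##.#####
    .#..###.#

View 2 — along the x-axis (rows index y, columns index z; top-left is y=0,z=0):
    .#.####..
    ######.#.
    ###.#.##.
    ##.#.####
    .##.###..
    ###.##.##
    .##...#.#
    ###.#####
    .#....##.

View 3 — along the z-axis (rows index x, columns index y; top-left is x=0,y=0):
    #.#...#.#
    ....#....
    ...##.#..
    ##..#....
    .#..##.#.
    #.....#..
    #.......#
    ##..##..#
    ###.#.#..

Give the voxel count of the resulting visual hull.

initial block: 9^3 = 729
  1. axis=1 (XZ plane), |mask|=36  ⇒  voxels=324
  2. axis=0 (YZ plane), |mask|=52  ⇒  voxels=214
  3. axis=2 (XY plane), |mask|=29  ⇒  voxels=79

79 voxels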